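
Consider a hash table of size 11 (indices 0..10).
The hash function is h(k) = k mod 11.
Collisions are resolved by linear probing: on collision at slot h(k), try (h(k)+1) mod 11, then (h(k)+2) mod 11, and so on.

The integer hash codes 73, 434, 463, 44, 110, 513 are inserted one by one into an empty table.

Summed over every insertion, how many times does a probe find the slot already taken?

3

73 hashes to 7; slot 7 is free -> place at 7.
434 hashes to 5; slot 5 is free -> place at 5.
463 hashes to 1; slot 1 is free -> place at 1.
44 hashes to 0; slot 0 is free -> place at 0.
110 hashes to 0; 0,1 taken -> place at 2.
513 hashes to 7; 7 taken -> place at 8.
Table: [44, 463, 110, ., ., 434, ., 73, 513, ., .]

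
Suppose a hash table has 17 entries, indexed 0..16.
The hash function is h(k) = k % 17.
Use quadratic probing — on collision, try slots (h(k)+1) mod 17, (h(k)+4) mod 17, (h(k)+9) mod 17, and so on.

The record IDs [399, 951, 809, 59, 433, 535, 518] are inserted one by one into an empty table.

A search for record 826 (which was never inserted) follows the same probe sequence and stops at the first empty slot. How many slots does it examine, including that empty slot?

2

Insert 399: h=8, slot 8 empty → index 8.
Insert 951: h=16, slot 16 empty → index 16.
Insert 809: h=10, slot 10 empty → index 10.
Insert 59: h=8, slot 8 occupied → index 9.
Insert 433: h=8, slots 8,9 occupied → index 12.
Insert 535: h=8, slots 8,9,12 occupied → index 0.
Insert 518: h=8, slots 8,9,12,0 occupied → index 7.
Table: [535, ∅, ∅, ∅, ∅, ∅, ∅, 518, 399, 59, 809, ∅, 433, ∅, ∅, ∅, 951]
Lookup 826: h=10, probe 10,11 → slot 11 empty, not found.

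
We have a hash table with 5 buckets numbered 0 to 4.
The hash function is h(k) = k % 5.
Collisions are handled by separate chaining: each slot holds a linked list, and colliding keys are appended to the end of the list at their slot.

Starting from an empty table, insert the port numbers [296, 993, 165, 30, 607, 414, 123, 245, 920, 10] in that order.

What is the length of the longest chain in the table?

5

Insert 296: h=1, bucket 1 empty → new chain.
Insert 993: h=3, bucket 3 empty → new chain.
Insert 165: h=0, bucket 0 empty → new chain.
Insert 30: h=0, bucket 0 nonempty → append to chain.
Insert 607: h=2, bucket 2 empty → new chain.
Insert 414: h=4, bucket 4 empty → new chain.
Insert 123: h=3, bucket 3 nonempty → append to chain.
Insert 245: h=0, bucket 0 nonempty → append to chain.
Insert 920: h=0, bucket 0 nonempty → append to chain.
Insert 10: h=0, bucket 0 nonempty → append to chain.
Final buckets:
0: 165 -> 30 -> 245 -> 920 -> 10
1: 296
2: 607
3: 993 -> 123
4: 414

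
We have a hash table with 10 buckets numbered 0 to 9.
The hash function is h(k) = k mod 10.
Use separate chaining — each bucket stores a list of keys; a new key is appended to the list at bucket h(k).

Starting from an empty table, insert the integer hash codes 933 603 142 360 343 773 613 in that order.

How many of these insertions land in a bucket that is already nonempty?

4

Insert 933: h=3, bucket 3 empty → new chain.
Insert 603: h=3, bucket 3 nonempty → append to chain.
Insert 142: h=2, bucket 2 empty → new chain.
Insert 360: h=0, bucket 0 empty → new chain.
Insert 343: h=3, bucket 3 nonempty → append to chain.
Insert 773: h=3, bucket 3 nonempty → append to chain.
Insert 613: h=3, bucket 3 nonempty → append to chain.
Final buckets:
0: 360
1: ∅
2: 142
3: 933 -> 603 -> 343 -> 773 -> 613
4: ∅
5: ∅
6: ∅
7: ∅
8: ∅
9: ∅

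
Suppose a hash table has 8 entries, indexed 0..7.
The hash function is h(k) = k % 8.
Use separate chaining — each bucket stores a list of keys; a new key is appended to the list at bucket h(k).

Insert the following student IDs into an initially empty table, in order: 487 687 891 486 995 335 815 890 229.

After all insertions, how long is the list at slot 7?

4

487 -> bucket 7
687 -> bucket 7 (collision)
891 -> bucket 3
486 -> bucket 6
995 -> bucket 3 (collision)
335 -> bucket 7 (collision)
815 -> bucket 7 (collision)
890 -> bucket 2
229 -> bucket 5
Final buckets:
0: .
1: .
2: 890
3: 891 -> 995
4: .
5: 229
6: 486
7: 487 -> 687 -> 335 -> 815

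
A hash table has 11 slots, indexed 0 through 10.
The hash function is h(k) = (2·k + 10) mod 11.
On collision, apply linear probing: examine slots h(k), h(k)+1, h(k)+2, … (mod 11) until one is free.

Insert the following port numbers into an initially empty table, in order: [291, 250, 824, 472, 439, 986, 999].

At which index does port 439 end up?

Insert 291: h=9, slot 9 empty => index 9.
Insert 250: h=4, slot 4 empty => index 4.
Insert 824: h=8, slot 8 empty => index 8.
Insert 472: h=8, slots 8,9 occupied => index 10.
Insert 439: h=8, slots 8,9,10 occupied => index 0.
Insert 986: h=2, slot 2 empty => index 2.
Insert 999: h=6, slot 6 empty => index 6.
Table: [439, ., 986, ., 250, ., 999, ., 824, 291, 472]

0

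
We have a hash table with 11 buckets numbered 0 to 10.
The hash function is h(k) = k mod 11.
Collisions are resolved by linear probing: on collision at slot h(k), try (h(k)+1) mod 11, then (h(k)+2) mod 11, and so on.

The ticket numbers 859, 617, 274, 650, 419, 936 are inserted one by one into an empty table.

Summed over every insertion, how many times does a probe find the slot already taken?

859 hashes to 1; slot 1 is free => place at 1.
617 hashes to 1; 1 taken => place at 2.
274 hashes to 10; slot 10 is free => place at 10.
650 hashes to 1; 1,2 taken => place at 3.
419 hashes to 1; 1,2,3 taken => place at 4.
936 hashes to 1; 1,2,3,4 taken => place at 5.
Table: [—, 859, 617, 650, 419, 936, —, —, —, —, 274]

10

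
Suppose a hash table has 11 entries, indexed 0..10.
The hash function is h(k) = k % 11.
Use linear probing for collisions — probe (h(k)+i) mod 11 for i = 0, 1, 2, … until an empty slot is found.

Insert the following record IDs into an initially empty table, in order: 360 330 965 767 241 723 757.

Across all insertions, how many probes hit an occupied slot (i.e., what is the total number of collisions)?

15

360: h=8 → slot 8
330: h=0 → slot 0
965: h=8, probe 8,9 → slot 9
767: h=8, probe 8,9,10 → slot 10
241: h=10, probe 10,0,1 → slot 1
723: h=8, probe 8,9,10,0,1,2 → slot 2
757: h=9, probe 9,10,0,1,2,3 → slot 3
Table: [330, 241, 723, 757, _, _, _, _, 360, 965, 767]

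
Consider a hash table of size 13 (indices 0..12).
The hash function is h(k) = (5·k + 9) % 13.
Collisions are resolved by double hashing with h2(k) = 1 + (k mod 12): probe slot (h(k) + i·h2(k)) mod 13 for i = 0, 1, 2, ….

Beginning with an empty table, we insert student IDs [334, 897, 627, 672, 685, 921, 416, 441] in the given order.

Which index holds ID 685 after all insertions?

4

334: h=2 → slot 2
897: h=9 → slot 9
627: h=11 → slot 11
672: h=2, h2=1, probe 2,3 → slot 3
685: h=2, h2=2, probe 2,4 → slot 4
921: h=12 → slot 12
416: h=9, h2=9, probe 9,5 → slot 5
441: h=4, h2=10, probe 4,1 → slot 1
Table: [∅, 441, 334, 672, 685, 416, ∅, ∅, ∅, 897, ∅, 627, 921]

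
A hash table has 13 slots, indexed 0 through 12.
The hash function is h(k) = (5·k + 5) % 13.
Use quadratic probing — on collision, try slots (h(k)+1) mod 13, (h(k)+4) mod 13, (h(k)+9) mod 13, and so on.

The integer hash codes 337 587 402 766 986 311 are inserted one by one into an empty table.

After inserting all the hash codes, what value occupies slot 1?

337: h=0 -> slot 0
587: h=2 -> slot 2
402: h=0, probe 0,1 -> slot 1
766: h=0, probe 0,1,4 -> slot 4
986: h=8 -> slot 8
311: h=0, probe 0,1,4,9 -> slot 9
Table: [337, 402, 587, —, 766, —, —, —, 986, 311, —, —, —]

402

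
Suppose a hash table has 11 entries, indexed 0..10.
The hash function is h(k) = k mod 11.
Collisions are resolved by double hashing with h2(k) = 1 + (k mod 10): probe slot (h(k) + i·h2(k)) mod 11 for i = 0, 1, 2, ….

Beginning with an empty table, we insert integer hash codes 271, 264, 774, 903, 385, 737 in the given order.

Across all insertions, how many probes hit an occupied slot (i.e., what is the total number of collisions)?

2

271: h=7 → slot 7
264: h=0 → slot 0
774: h=4 → slot 4
903: h=1 → slot 1
385: h=0, h2=6, probe 0,6 → slot 6
737: h=0, h2=8, probe 0,8 → slot 8
Table: [264, 903, —, —, 774, —, 385, 271, 737, —, —]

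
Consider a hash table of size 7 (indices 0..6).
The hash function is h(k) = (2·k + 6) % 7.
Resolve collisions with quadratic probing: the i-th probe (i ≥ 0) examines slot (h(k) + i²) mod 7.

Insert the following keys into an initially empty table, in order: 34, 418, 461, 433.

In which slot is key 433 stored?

Insert 34: h=4, slot 4 empty → index 4.
Insert 418: h=2, slot 2 empty → index 2.
Insert 461: h=4, slot 4 occupied → index 5.
Insert 433: h=4, slots 4,5 occupied → index 1.
Table: [_, 433, 418, _, 34, 461, _]

1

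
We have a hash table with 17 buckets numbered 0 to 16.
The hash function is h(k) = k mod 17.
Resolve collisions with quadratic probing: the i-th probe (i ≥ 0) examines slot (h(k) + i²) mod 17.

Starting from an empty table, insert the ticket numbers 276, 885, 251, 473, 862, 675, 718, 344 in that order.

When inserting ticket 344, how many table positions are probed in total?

276 hashes to 4; slot 4 is free → place at 4.
885 hashes to 1; slot 1 is free → place at 1.
251 hashes to 13; slot 13 is free → place at 13.
473 hashes to 14; slot 14 is free → place at 14.
862 hashes to 12; slot 12 is free → place at 12.
675 hashes to 12; 12,13 taken → place at 16.
718 hashes to 4; 4 taken → place at 5.
344 hashes to 4; 4,5 taken → place at 8.
Table: [_, 885, _, _, 276, 718, _, _, 344, _, _, _, 862, 251, 473, _, 675]

3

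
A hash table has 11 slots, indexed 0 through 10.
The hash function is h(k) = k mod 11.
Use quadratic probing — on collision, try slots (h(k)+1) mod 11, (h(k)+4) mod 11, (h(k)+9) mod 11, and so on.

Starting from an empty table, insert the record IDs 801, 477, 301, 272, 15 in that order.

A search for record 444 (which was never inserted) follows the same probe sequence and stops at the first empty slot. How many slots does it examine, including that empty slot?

6

Insert 801: h=9, slot 9 empty => index 9.
Insert 477: h=4, slot 4 empty => index 4.
Insert 301: h=4, slot 4 occupied => index 5.
Insert 272: h=8, slot 8 empty => index 8.
Insert 15: h=4, slots 4,5,8 occupied => index 2.
Table: [—, —, 15, —, 477, 301, —, —, 272, 801, —]
Lookup 444: h=4, probe 4,5,8,2,9,7 → slot 7 empty, not found.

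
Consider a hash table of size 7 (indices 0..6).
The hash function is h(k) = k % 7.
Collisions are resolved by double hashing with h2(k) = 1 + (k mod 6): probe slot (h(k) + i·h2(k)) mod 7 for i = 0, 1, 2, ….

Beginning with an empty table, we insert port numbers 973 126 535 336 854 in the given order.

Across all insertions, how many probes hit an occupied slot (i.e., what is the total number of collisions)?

5

973: h=0 -> slot 0
126: h=0, h2=1, probe 0,1 -> slot 1
535: h=3 -> slot 3
336: h=0, h2=1, probe 0,1,2 -> slot 2
854: h=0, h2=3, probe 0,3,6 -> slot 6
Table: [973, 126, 336, 535, _, _, 854]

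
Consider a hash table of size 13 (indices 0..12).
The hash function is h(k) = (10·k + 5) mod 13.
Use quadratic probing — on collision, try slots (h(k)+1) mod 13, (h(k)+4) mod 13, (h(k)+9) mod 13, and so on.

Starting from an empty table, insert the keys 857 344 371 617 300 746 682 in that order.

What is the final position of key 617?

1

857 hashes to 8; slot 8 is free -> place at 8.
344 hashes to 0; slot 0 is free -> place at 0.
371 hashes to 10; slot 10 is free -> place at 10.
617 hashes to 0; 0 taken -> place at 1.
300 hashes to 2; slot 2 is free -> place at 2.
746 hashes to 3; slot 3 is free -> place at 3.
682 hashes to 0; 0,1 taken -> place at 4.
Table: [344, 617, 300, 746, 682, ∅, ∅, ∅, 857, ∅, 371, ∅, ∅]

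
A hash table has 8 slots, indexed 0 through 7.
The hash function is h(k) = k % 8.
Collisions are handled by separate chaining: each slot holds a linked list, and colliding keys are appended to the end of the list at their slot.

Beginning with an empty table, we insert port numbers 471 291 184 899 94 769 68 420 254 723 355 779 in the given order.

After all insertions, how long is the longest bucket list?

5

471 -> bucket 7
291 -> bucket 3
184 -> bucket 0
899 -> bucket 3 (collision)
94 -> bucket 6
769 -> bucket 1
68 -> bucket 4
420 -> bucket 4 (collision)
254 -> bucket 6 (collision)
723 -> bucket 3 (collision)
355 -> bucket 3 (collision)
779 -> bucket 3 (collision)
Final buckets:
0: 184
1: 769
2: .
3: 291 -> 899 -> 723 -> 355 -> 779
4: 68 -> 420
5: .
6: 94 -> 254
7: 471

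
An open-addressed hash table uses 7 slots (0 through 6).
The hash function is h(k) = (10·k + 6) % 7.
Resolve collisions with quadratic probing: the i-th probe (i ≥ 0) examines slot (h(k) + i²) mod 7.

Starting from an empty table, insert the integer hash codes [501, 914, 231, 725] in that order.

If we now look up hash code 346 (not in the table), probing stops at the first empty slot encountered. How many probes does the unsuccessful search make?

2

Insert 501: h=4, slot 4 empty → index 4.
Insert 914: h=4, slot 4 occupied → index 5.
Insert 231: h=6, slot 6 empty → index 6.
Insert 725: h=4, slots 4,5 occupied → index 1.
Table: [—, 725, —, —, 501, 914, 231]
Lookup 346: h=1, probe 1,2 → slot 2 empty, not found.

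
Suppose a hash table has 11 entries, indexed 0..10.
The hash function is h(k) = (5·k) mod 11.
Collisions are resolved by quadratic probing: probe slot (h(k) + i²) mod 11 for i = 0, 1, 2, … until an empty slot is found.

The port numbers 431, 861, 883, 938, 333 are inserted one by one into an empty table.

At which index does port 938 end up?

431: h=10 → slot 10
861: h=4 → slot 4
883: h=4, probe 4,5 → slot 5
938: h=4, probe 4,5,8 → slot 8
333: h=4, probe 4,5,8,2 → slot 2
Table: [_, _, 333, _, 861, 883, _, _, 938, _, 431]

8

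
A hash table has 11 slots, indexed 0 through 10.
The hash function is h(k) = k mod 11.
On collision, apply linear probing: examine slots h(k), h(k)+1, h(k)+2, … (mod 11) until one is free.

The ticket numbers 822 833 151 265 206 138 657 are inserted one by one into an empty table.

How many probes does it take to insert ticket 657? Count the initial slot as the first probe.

6

822 hashes to 8; slot 8 is free => place at 8.
833 hashes to 8; 8 taken => place at 9.
151 hashes to 8; 8,9 taken => place at 10.
265 hashes to 1; slot 1 is free => place at 1.
206 hashes to 8; 8,9,10 taken => place at 0.
138 hashes to 6; slot 6 is free => place at 6.
657 hashes to 8; 8,9,10,0,1 taken => place at 2.
Table: [206, 265, 657, -, -, -, 138, -, 822, 833, 151]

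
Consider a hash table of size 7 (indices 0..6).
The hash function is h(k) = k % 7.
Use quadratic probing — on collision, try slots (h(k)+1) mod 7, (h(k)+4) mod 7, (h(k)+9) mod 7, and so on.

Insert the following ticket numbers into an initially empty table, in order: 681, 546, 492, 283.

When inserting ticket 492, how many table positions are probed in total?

681: h=2 -> slot 2
546: h=0 -> slot 0
492: h=2, probe 2,3 -> slot 3
283: h=3, probe 3,4 -> slot 4
Table: [546, -, 681, 492, 283, -, -]

2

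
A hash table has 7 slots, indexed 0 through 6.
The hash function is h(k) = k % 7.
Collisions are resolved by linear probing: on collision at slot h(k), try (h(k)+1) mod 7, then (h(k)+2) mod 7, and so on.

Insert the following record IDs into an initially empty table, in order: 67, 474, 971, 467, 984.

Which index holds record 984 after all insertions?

1

67 hashes to 4; slot 4 is free => place at 4.
474 hashes to 5; slot 5 is free => place at 5.
971 hashes to 5; 5 taken => place at 6.
467 hashes to 5; 5,6 taken => place at 0.
984 hashes to 4; 4,5,6,0 taken => place at 1.
Table: [467, 984, ∅, ∅, 67, 474, 971]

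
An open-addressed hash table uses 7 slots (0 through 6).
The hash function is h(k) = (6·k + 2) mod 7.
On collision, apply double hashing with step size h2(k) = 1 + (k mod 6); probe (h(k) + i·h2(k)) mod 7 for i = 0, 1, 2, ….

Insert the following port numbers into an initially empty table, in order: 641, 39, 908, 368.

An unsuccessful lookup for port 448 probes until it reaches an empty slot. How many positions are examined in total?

2

Insert 641: h=5, slot 5 empty => index 5.
Insert 39: h=5, h2=4, slot 5 occupied => index 2.
Insert 908: h=4, slot 4 empty => index 4.
Insert 368: h=5, h2=3, slot 5 occupied => index 1.
Table: [_, 368, 39, _, 908, 641, _]
Lookup 448: h=2, h2=5, probe 2,0 → slot 0 empty, not found.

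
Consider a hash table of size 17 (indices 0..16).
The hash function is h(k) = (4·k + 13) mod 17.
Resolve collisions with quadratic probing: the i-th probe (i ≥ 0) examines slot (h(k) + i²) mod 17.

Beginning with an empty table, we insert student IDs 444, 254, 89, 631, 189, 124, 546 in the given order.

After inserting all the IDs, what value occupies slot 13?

444 hashes to 4; slot 4 is free → place at 4.
254 hashes to 9; slot 9 is free → place at 9.
89 hashes to 12; slot 12 is free → place at 12.
631 hashes to 4; 4 taken → place at 5.
189 hashes to 4; 4,5 taken → place at 8.
124 hashes to 16; slot 16 is free → place at 16.
546 hashes to 4; 4,5,8 taken → place at 13.
Table: [∅, ∅, ∅, ∅, 444, 631, ∅, ∅, 189, 254, ∅, ∅, 89, 546, ∅, ∅, 124]

546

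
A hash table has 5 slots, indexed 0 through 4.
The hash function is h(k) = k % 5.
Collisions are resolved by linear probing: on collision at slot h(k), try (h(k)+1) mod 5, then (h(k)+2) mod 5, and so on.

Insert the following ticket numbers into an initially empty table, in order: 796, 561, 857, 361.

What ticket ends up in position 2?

Insert 796: h=1, slot 1 empty -> index 1.
Insert 561: h=1, slot 1 occupied -> index 2.
Insert 857: h=2, slot 2 occupied -> index 3.
Insert 361: h=1, slots 1,2,3 occupied -> index 4.
Table: [—, 796, 561, 857, 361]

561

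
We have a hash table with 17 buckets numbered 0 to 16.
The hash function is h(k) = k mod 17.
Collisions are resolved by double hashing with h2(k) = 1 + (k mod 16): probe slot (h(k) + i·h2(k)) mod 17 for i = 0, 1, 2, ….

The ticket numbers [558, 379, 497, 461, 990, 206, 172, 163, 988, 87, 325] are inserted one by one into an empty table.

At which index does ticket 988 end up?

7

Insert 558: h=14, slot 14 empty -> index 14.
Insert 379: h=5, slot 5 empty -> index 5.
Insert 497: h=4, slot 4 empty -> index 4.
Insert 461: h=2, slot 2 empty -> index 2.
Insert 990: h=4, h2=15, slots 4,2 occupied -> index 0.
Insert 206: h=2, h2=15, slots 2,0 occupied -> index 15.
Insert 172: h=2, h2=13, slots 2,15 occupied -> index 11.
Insert 163: h=10, slot 10 empty -> index 10.
Insert 988: h=2, h2=13, slots 2,15,11 occupied -> index 7.
Insert 87: h=2, h2=8, slots 2,10 occupied -> index 1.
Insert 325: h=2, h2=6, slot 2 occupied -> index 8.
Table: [990, 87, 461, ∅, 497, 379, ∅, 988, 325, ∅, 163, 172, ∅, ∅, 558, 206, ∅]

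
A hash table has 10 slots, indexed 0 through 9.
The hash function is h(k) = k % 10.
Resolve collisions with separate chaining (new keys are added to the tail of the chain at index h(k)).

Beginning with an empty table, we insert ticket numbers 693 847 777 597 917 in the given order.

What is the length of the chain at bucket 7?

Insert 693: h=3, bucket 3 empty → new chain.
Insert 847: h=7, bucket 7 empty → new chain.
Insert 777: h=7, bucket 7 nonempty → append to chain.
Insert 597: h=7, bucket 7 nonempty → append to chain.
Insert 917: h=7, bucket 7 nonempty → append to chain.
Final buckets:
0: ∅
1: ∅
2: ∅
3: 693
4: ∅
5: ∅
6: ∅
7: 847 -> 777 -> 597 -> 917
8: ∅
9: ∅

4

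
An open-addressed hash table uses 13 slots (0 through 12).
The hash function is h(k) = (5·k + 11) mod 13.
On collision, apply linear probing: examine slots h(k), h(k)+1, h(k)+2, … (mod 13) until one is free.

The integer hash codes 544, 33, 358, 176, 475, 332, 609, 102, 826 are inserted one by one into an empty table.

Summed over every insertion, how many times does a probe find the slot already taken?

18

Insert 544: h=1, slot 1 empty → index 1.
Insert 33: h=7, slot 7 empty → index 7.
Insert 358: h=7, slot 7 occupied → index 8.
Insert 176: h=7, slots 7,8 occupied → index 9.
Insert 475: h=7, slots 7,8,9 occupied → index 10.
Insert 332: h=7, slots 7,8,9,10 occupied → index 11.
Insert 609: h=1, slot 1 occupied → index 2.
Insert 102: h=1, slots 1,2 occupied → index 3.
Insert 826: h=7, slots 7,8,9,10,11 occupied → index 12.
Table: [∅, 544, 609, 102, ∅, ∅, ∅, 33, 358, 176, 475, 332, 826]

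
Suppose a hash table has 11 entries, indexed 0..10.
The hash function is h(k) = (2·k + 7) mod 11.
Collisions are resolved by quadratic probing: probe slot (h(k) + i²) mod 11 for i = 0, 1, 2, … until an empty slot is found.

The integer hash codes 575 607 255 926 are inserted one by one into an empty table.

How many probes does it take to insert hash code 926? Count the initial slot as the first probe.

3

575: h=2 → slot 2
607: h=0 → slot 0
255: h=0, probe 0,1 → slot 1
926: h=0, probe 0,1,4 → slot 4
Table: [607, 255, 575, ∅, 926, ∅, ∅, ∅, ∅, ∅, ∅]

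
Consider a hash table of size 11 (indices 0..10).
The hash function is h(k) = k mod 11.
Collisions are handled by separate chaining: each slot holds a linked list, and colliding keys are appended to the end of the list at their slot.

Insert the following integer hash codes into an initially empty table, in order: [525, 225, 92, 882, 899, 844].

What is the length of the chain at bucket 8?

3

Insert 525: h=8, bucket 8 empty → new chain.
Insert 225: h=5, bucket 5 empty → new chain.
Insert 92: h=4, bucket 4 empty → new chain.
Insert 882: h=2, bucket 2 empty → new chain.
Insert 899: h=8, bucket 8 nonempty → append to chain.
Insert 844: h=8, bucket 8 nonempty → append to chain.
Final buckets:
0: _
1: _
2: 882
3: _
4: 92
5: 225
6: _
7: _
8: 525 -> 899 -> 844
9: _
10: _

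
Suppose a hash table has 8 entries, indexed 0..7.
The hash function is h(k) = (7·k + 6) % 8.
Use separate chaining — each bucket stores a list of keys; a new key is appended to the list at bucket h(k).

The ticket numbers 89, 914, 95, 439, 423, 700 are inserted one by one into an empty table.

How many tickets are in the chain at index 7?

89 -> bucket 5
914 -> bucket 4
95 -> bucket 7
439 -> bucket 7 (collision)
423 -> bucket 7 (collision)
700 -> bucket 2
Final buckets:
0: —
1: —
2: 700
3: —
4: 914
5: 89
6: —
7: 95 -> 439 -> 423

3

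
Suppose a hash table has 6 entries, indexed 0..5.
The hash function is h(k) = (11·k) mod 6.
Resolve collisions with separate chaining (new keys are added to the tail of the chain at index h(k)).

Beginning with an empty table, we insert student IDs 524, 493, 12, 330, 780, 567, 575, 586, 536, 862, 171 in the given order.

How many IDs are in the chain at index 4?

Insert 524: h=4, bucket 4 empty -> new chain.
Insert 493: h=5, bucket 5 empty -> new chain.
Insert 12: h=0, bucket 0 empty -> new chain.
Insert 330: h=0, bucket 0 nonempty -> append to chain.
Insert 780: h=0, bucket 0 nonempty -> append to chain.
Insert 567: h=3, bucket 3 empty -> new chain.
Insert 575: h=1, bucket 1 empty -> new chain.
Insert 586: h=2, bucket 2 empty -> new chain.
Insert 536: h=4, bucket 4 nonempty -> append to chain.
Insert 862: h=2, bucket 2 nonempty -> append to chain.
Insert 171: h=3, bucket 3 nonempty -> append to chain.
Final buckets:
0: 12 -> 330 -> 780
1: 575
2: 586 -> 862
3: 567 -> 171
4: 524 -> 536
5: 493

2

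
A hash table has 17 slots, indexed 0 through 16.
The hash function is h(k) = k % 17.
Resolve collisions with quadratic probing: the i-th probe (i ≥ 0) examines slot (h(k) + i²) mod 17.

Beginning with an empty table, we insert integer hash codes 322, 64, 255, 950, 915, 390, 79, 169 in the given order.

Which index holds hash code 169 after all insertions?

322: h=16 -> slot 16
64: h=13 -> slot 13
255: h=0 -> slot 0
950: h=15 -> slot 15
915: h=14 -> slot 14
390: h=16, probe 16,0,3 -> slot 3
79: h=11 -> slot 11
169: h=16, probe 16,0,3,8 -> slot 8
Table: [255, _, _, 390, _, _, _, _, 169, _, _, 79, _, 64, 915, 950, 322]

8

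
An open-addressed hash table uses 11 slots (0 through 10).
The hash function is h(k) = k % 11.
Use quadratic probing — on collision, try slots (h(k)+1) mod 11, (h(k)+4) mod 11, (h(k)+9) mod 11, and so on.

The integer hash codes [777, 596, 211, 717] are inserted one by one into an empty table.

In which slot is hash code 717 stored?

6

777 hashes to 7; slot 7 is free → place at 7.
596 hashes to 2; slot 2 is free → place at 2.
211 hashes to 2; 2 taken → place at 3.
717 hashes to 2; 2,3 taken → place at 6.
Table: [-, -, 596, 211, -, -, 717, 777, -, -, -]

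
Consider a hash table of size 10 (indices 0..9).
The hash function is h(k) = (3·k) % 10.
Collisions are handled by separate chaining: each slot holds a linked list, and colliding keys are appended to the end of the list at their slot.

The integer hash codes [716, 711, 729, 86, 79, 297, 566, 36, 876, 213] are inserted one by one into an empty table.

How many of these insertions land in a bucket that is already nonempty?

716 → bucket 8
711 → bucket 3
729 → bucket 7
86 → bucket 8 (collision)
79 → bucket 7 (collision)
297 → bucket 1
566 → bucket 8 (collision)
36 → bucket 8 (collision)
876 → bucket 8 (collision)
213 → bucket 9
Final buckets:
0: .
1: 297
2: .
3: 711
4: .
5: .
6: .
7: 729 -> 79
8: 716 -> 86 -> 566 -> 36 -> 876
9: 213

5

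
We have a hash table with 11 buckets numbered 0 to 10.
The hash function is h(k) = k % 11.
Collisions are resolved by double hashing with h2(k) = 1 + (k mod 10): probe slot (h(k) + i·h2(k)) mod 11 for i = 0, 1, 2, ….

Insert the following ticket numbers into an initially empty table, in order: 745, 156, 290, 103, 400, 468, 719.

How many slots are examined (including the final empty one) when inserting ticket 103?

3

745 hashes to 8; slot 8 is free → place at 8.
156 hashes to 2; slot 2 is free → place at 2.
290 hashes to 4; slot 4 is free → place at 4.
103 hashes to 4, h2=4; 4,8 taken → place at 1.
400 hashes to 4, h2=1; 4 taken → place at 5.
468 hashes to 6; slot 6 is free → place at 6.
719 hashes to 4, h2=10; 4 taken → place at 3.
Table: [_, 103, 156, 719, 290, 400, 468, _, 745, _, _]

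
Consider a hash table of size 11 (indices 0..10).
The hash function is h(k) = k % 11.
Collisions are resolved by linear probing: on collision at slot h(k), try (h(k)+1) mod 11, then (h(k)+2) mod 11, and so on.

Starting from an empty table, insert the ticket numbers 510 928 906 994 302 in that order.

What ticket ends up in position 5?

Insert 510: h=4, slot 4 empty -> index 4.
Insert 928: h=4, slot 4 occupied -> index 5.
Insert 906: h=4, slots 4,5 occupied -> index 6.
Insert 994: h=4, slots 4,5,6 occupied -> index 7.
Insert 302: h=5, slots 5,6,7 occupied -> index 8.
Table: [_, _, _, _, 510, 928, 906, 994, 302, _, _]

928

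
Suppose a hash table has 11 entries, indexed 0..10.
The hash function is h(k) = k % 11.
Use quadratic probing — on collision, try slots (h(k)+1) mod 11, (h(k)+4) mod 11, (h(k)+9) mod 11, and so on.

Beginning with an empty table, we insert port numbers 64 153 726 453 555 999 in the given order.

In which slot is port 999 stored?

7

64 hashes to 9; slot 9 is free => place at 9.
153 hashes to 10; slot 10 is free => place at 10.
726 hashes to 0; slot 0 is free => place at 0.
453 hashes to 2; slot 2 is free => place at 2.
555 hashes to 5; slot 5 is free => place at 5.
999 hashes to 9; 9,10,2 taken => place at 7.
Table: [726, ∅, 453, ∅, ∅, 555, ∅, 999, ∅, 64, 153]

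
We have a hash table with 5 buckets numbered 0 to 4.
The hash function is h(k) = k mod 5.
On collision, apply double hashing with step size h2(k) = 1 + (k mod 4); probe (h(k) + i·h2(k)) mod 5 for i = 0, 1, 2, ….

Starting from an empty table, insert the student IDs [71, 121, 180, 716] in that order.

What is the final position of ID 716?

Insert 71: h=1, slot 1 empty => index 1.
Insert 121: h=1, h2=2, slot 1 occupied => index 3.
Insert 180: h=0, slot 0 empty => index 0.
Insert 716: h=1, h2=1, slot 1 occupied => index 2.
Table: [180, 71, 716, 121, —]

2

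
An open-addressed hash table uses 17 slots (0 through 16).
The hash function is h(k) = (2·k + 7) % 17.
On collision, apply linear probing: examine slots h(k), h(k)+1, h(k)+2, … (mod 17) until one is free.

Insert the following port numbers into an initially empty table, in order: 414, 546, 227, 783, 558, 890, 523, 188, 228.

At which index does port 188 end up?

414 hashes to 2; slot 2 is free => place at 2.
546 hashes to 11; slot 11 is free => place at 11.
227 hashes to 2; 2 taken => place at 3.
783 hashes to 9; slot 9 is free => place at 9.
558 hashes to 1; slot 1 is free => place at 1.
890 hashes to 2; 2,3 taken => place at 4.
523 hashes to 16; slot 16 is free => place at 16.
188 hashes to 9; 9 taken => place at 10.
228 hashes to 4; 4 taken => place at 5.
Table: [∅, 558, 414, 227, 890, 228, ∅, ∅, ∅, 783, 188, 546, ∅, ∅, ∅, ∅, 523]

10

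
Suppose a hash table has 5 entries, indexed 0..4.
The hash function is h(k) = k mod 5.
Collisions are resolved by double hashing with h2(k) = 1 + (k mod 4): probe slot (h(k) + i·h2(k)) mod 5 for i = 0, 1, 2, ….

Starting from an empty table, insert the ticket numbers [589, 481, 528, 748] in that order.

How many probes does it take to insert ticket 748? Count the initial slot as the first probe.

3

589: h=4 -> slot 4
481: h=1 -> slot 1
528: h=3 -> slot 3
748: h=3, h2=1, probe 3,4,0 -> slot 0
Table: [748, 481, _, 528, 589]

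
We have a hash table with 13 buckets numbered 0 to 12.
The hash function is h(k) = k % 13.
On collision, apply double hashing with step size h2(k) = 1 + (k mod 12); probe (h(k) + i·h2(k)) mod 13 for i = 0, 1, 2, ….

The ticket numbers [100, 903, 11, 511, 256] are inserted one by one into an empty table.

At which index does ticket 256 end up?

1

100: h=9 -> slot 9
903: h=6 -> slot 6
11: h=11 -> slot 11
511: h=4 -> slot 4
256: h=9, h2=5, probe 9,1 -> slot 1
Table: [_, 256, _, _, 511, _, 903, _, _, 100, _, 11, _]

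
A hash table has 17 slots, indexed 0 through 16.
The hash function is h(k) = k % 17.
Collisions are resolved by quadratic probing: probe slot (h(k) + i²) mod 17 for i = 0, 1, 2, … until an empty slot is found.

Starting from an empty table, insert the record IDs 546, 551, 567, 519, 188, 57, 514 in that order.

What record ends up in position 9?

519

Insert 546: h=2, slot 2 empty => index 2.
Insert 551: h=7, slot 7 empty => index 7.
Insert 567: h=6, slot 6 empty => index 6.
Insert 519: h=9, slot 9 empty => index 9.
Insert 188: h=1, slot 1 empty => index 1.
Insert 57: h=6, slots 6,7 occupied => index 10.
Insert 514: h=4, slot 4 empty => index 4.
Table: [∅, 188, 546, ∅, 514, ∅, 567, 551, ∅, 519, 57, ∅, ∅, ∅, ∅, ∅, ∅]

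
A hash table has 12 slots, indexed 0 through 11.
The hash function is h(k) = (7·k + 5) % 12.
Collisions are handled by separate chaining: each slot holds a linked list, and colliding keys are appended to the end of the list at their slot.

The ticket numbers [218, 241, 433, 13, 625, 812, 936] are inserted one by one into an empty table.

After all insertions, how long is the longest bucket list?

Insert 218: h=7, bucket 7 empty -> new chain.
Insert 241: h=0, bucket 0 empty -> new chain.
Insert 433: h=0, bucket 0 nonempty -> append to chain.
Insert 13: h=0, bucket 0 nonempty -> append to chain.
Insert 625: h=0, bucket 0 nonempty -> append to chain.
Insert 812: h=1, bucket 1 empty -> new chain.
Insert 936: h=5, bucket 5 empty -> new chain.
Final buckets:
0: 241 -> 433 -> 13 -> 625
1: 812
2: _
3: _
4: _
5: 936
6: _
7: 218
8: _
9: _
10: _
11: _

4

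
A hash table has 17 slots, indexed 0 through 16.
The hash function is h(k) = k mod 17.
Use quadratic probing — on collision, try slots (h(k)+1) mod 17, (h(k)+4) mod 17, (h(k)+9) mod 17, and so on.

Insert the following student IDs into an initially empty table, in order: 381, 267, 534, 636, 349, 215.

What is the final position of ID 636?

11

381: h=7 -> slot 7
267: h=12 -> slot 12
534: h=7, probe 7,8 -> slot 8
636: h=7, probe 7,8,11 -> slot 11
349: h=9 -> slot 9
215: h=11, probe 11,12,15 -> slot 15
Table: [—, —, —, —, —, —, —, 381, 534, 349, —, 636, 267, —, —, 215, —]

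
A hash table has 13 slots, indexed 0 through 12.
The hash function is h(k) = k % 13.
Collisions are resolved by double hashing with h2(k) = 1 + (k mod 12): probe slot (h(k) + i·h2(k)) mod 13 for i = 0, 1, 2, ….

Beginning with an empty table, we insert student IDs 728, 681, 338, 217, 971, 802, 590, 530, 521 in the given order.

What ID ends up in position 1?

728: h=0 => slot 0
681: h=5 => slot 5
338: h=0, h2=3, probe 0,3 => slot 3
217: h=9 => slot 9
971: h=9, h2=12, probe 9,8 => slot 8
802: h=9, h2=11, probe 9,7 => slot 7
590: h=5, h2=3, probe 5,8,11 => slot 11
530: h=10 => slot 10
521: h=1 => slot 1
Table: [728, 521, —, 338, —, 681, —, 802, 971, 217, 530, 590, —]

521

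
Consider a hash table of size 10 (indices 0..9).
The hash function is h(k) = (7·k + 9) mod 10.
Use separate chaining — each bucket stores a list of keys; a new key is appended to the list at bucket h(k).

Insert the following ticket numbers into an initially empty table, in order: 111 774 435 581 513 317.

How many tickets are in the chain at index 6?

Insert 111: h=6, bucket 6 empty → new chain.
Insert 774: h=7, bucket 7 empty → new chain.
Insert 435: h=4, bucket 4 empty → new chain.
Insert 581: h=6, bucket 6 nonempty → append to chain.
Insert 513: h=0, bucket 0 empty → new chain.
Insert 317: h=8, bucket 8 empty → new chain.
Final buckets:
0: 513
1: .
2: .
3: .
4: 435
5: .
6: 111 -> 581
7: 774
8: 317
9: .

2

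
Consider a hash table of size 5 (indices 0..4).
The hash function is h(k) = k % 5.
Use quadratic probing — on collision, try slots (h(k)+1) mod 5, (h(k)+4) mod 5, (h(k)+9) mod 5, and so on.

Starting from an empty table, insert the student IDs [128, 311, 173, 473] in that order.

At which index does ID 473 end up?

128: h=3 -> slot 3
311: h=1 -> slot 1
173: h=3, probe 3,4 -> slot 4
473: h=3, probe 3,4,2 -> slot 2
Table: [∅, 311, 473, 128, 173]

2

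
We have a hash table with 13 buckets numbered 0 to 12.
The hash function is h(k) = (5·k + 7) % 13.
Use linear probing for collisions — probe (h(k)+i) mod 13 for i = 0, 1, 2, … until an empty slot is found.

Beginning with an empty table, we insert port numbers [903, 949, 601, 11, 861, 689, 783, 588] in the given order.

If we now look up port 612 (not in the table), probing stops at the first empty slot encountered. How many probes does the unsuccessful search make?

903 hashes to 11; slot 11 is free → place at 11.
949 hashes to 7; slot 7 is free → place at 7.
601 hashes to 9; slot 9 is free → place at 9.
11 hashes to 10; slot 10 is free → place at 10.
861 hashes to 9; 9,10,11 taken → place at 12.
689 hashes to 7; 7 taken → place at 8.
783 hashes to 9; 9,10,11,12 taken → place at 0.
588 hashes to 9; 9,10,11,12,0 taken → place at 1.
Table: [783, 588, _, _, _, _, _, 949, 689, 601, 11, 903, 861]
Lookup 612: h=12, probe 12,0,1,2 → slot 2 empty, not found.

4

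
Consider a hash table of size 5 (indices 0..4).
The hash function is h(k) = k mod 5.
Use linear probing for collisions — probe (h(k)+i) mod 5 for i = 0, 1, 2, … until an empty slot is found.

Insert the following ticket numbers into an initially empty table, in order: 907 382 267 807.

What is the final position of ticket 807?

907: h=2 => slot 2
382: h=2, probe 2,3 => slot 3
267: h=2, probe 2,3,4 => slot 4
807: h=2, probe 2,3,4,0 => slot 0
Table: [807, ., 907, 382, 267]

0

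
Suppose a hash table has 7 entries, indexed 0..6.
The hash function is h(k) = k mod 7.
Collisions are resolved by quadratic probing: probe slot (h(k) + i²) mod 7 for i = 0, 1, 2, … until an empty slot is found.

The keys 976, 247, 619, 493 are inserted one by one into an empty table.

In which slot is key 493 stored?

0

976 hashes to 3; slot 3 is free → place at 3.
247 hashes to 2; slot 2 is free → place at 2.
619 hashes to 3; 3 taken → place at 4.
493 hashes to 3; 3,4 taken → place at 0.
Table: [493, ∅, 247, 976, 619, ∅, ∅]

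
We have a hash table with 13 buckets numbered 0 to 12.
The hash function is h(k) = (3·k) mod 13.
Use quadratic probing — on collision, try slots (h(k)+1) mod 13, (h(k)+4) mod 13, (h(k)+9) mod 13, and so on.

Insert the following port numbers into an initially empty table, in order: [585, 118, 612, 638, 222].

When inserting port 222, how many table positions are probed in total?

4

585 hashes to 0; slot 0 is free -> place at 0.
118 hashes to 3; slot 3 is free -> place at 3.
612 hashes to 3; 3 taken -> place at 4.
638 hashes to 3; 3,4 taken -> place at 7.
222 hashes to 3; 3,4,7 taken -> place at 12.
Table: [585, ., ., 118, 612, ., ., 638, ., ., ., ., 222]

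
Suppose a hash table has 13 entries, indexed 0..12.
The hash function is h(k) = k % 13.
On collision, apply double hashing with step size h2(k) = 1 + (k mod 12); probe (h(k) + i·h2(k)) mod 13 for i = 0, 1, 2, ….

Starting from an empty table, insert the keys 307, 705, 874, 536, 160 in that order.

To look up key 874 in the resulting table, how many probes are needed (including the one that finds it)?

2

307: h=8 => slot 8
705: h=3 => slot 3
874: h=3, h2=11, probe 3,1 => slot 1
536: h=3, h2=9, probe 3,12 => slot 12
160: h=4 => slot 4
Table: [_, 874, _, 705, 160, _, _, _, 307, _, _, _, 536]
Lookup 874: h=3, h2=11, probe 3,1 → found at 1.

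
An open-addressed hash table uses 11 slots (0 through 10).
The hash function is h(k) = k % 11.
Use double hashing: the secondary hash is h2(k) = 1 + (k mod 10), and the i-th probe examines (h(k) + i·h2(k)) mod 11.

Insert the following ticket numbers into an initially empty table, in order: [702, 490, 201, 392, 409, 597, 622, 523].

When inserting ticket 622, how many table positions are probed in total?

3

702: h=9 → slot 9
490: h=6 → slot 6
201: h=3 → slot 3
392: h=7 → slot 7
409: h=2 → slot 2
597: h=3, h2=8, probe 3,0 → slot 0
622: h=6, h2=3, probe 6,9,1 → slot 1
523: h=6, h2=4, probe 6,10 → slot 10
Table: [597, 622, 409, 201, ., ., 490, 392, ., 702, 523]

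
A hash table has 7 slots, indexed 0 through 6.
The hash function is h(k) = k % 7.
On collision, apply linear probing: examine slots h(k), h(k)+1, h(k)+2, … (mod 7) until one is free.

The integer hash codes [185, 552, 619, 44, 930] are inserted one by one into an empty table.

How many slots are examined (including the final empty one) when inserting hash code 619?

2

Insert 185: h=3, slot 3 empty => index 3.
Insert 552: h=6, slot 6 empty => index 6.
Insert 619: h=3, slot 3 occupied => index 4.
Insert 44: h=2, slot 2 empty => index 2.
Insert 930: h=6, slot 6 occupied => index 0.
Table: [930, _, 44, 185, 619, _, 552]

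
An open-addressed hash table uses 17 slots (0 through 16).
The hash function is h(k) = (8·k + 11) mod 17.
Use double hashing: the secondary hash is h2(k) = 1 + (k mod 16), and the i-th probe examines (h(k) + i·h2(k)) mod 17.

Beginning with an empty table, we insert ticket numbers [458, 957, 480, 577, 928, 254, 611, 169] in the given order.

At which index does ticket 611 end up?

Insert 458: h=3, slot 3 empty => index 3.
Insert 957: h=0, slot 0 empty => index 0.
Insert 480: h=9, slot 9 empty => index 9.
Insert 577: h=3, h2=2, slot 3 occupied => index 5.
Insert 928: h=6, slot 6 empty => index 6.
Insert 254: h=3, h2=15, slot 3 occupied => index 1.
Insert 611: h=3, h2=4, slot 3 occupied => index 7.
Insert 169: h=3, h2=10, slot 3 occupied => index 13.
Table: [957, 254, ∅, 458, ∅, 577, 928, 611, ∅, 480, ∅, ∅, ∅, 169, ∅, ∅, ∅]

7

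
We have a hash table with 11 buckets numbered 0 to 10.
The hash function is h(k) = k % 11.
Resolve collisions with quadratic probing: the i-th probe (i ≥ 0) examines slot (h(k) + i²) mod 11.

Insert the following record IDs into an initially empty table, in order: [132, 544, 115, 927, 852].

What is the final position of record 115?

132: h=0 → slot 0
544: h=5 → slot 5
115: h=5, probe 5,6 → slot 6
927: h=3 → slot 3
852: h=5, probe 5,6,9 → slot 9
Table: [132, —, —, 927, —, 544, 115, —, —, 852, —]

6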